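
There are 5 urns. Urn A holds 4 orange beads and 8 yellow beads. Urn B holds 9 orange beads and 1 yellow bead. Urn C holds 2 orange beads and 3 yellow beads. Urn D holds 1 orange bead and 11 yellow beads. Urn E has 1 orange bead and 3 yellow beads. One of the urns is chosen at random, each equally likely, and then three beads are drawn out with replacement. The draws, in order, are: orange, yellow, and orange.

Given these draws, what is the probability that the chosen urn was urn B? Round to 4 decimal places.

0.2662

The likelihood of the observed sequence under each hypothesis: P(data | urn A) = (4/12)(8/12)(4/12) = 0.074074; P(data | urn B) = (9/10)(1/10)(9/10) = 0.081; P(data | urn C) = (2/5)(3/5)(2/5) = 0.096; P(data | urn D) = (1/12)(11/12)(1/12) = 0.0063657; P(data | urn E) = (1/4)(3/4)(1/4) = 0.046875.
Weighting by the prior gives 1/5 · 0.074074 = 0.014815, 1/5 · 0.081 = 0.0162, 1/5 · 0.096 = 0.0192, 1/5 · 0.0063657 = 0.0012731, 1/5 · 0.046875 = 0.009375; with total 0.060863.
Hence P(urn B | data) = (0.0162) / (0.060863) = 0.26617.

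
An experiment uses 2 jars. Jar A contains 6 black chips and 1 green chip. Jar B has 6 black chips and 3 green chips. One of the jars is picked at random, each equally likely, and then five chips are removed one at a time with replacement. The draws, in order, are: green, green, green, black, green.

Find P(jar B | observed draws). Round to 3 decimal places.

For each hypothesis, P(data | H) works out to: P(data | jar A) = (1/7)(1/7)(1/7)(6/7)(1/7) = 0.00035699; P(data | jar B) = (3/9)(3/9)(3/9)(6/9)(3/9) = 0.0082305.
Multiplying each by its prior: 1/2 · 0.00035699 = 0.0001785, 1/2 · 0.0082305 = 0.0041152; with total 0.0042937.
Hence P(jar B | data) = (0.0041152) / (0.0042937) = 0.95843.

0.958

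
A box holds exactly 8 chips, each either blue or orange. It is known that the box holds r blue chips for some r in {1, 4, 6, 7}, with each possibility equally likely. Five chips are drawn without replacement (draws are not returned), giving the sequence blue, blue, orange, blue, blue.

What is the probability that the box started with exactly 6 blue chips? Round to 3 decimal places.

Compute the likelihood of the observed sequence for each case: P(data | r = 1) = (1/8)(0/7) = 0; P(data | r = 4) = (4/8)(3/7)(4/6)(2/5)(1/4) = 0.014286; P(data | r = 6) = (6/8)(5/7)(2/6)(4/5)(3/4) = 0.10714; P(data | r = 7) = (7/8)(6/7)(1/6)(5/5)(4/4) = 0.125.
Weighting by the prior gives 1/4 · 0 = 0, 1/4 · 0.014286 = 0.0035714, 1/4 · 0.10714 = 0.026786, 1/4 · 0.125 = 0.03125; summing to 0.061607.
Therefore the posterior P(r = 6 | data) = (0.026786) / (0.061607) = 0.43478.

0.435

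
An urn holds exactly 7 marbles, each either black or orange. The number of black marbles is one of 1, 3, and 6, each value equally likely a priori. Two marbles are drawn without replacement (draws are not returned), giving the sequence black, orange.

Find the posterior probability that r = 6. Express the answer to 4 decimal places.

0.2500

Compute the likelihood of the observed sequence for each case: P(data | r = 1) = (1/7)(6/6) = 1/7; P(data | r = 3) = (3/7)(4/6) = 2/7; P(data | r = 6) = (6/7)(1/6) = 1/7.
Multiplying each by its prior: 1/3 · 1/7 = 1/21, 1/3 · 2/7 = 2/21, 1/3 · 1/7 = 1/21; with total 4/21.
So P(r = 6 | data) = (1/21) / (4/21) = 1/4.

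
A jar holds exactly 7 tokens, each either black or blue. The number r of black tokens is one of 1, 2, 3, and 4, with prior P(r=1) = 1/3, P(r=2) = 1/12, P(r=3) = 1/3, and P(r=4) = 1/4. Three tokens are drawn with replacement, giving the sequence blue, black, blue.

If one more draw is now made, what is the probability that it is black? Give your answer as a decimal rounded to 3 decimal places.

The likelihood of the observed sequence under each hypothesis: P(data | r = 1) = (6/7)(1/7)(6/7) = 0.10496; P(data | r = 2) = (5/7)(2/7)(5/7) = 0.14577; P(data | r = 3) = (4/7)(3/7)(4/7) = 0.13994; P(data | r = 4) = (3/7)(4/7)(3/7) = 0.10496.
Multiplying each by its prior: 1/3 · 0.10496 = 0.034985, 1/12 · 0.14577 = 0.012148, 1/3 · 0.13994 = 0.046647, 1/4 · 0.10496 = 0.026239; these sum to 0.12002.
The posterior is then P(r = 1 | data) = 0.2915, P(r = 2 | data) = 0.10121, P(r = 3 | data) = 0.38866, P(r = 4 | data) = 0.21862.
Averaging over the posterior, P(black next | data) = (1/7)(0.2915) + (2/7)(0.10121) + (3/7)(0.38866) + (4/7)(0.21862) = 0.36206.

0.362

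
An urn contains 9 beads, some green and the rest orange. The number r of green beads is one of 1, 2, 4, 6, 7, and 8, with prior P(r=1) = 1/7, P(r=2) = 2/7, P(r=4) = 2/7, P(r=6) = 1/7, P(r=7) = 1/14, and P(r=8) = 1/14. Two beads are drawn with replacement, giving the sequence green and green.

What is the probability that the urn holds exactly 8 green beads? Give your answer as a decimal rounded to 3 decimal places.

0.240

Under each hypothesis, the probability of the observed sequence is: P(data | r = 1) = (1/9)(1/9) = 1/81; P(data | r = 2) = (2/9)(2/9) = 4/81; P(data | r = 4) = (4/9)(4/9) = 16/81; P(data | r = 6) = (6/9)(6/9) = 4/9; P(data | r = 7) = (7/9)(7/9) = 49/81; P(data | r = 8) = (8/9)(8/9) = 64/81.
Multiplying each by its prior: 1/7 · 1/81 = 1/567, 2/7 · 4/81 = 8/567, 2/7 · 16/81 = 32/567, 1/7 · 4/9 = 4/63, 1/14 · 49/81 = 7/162, 1/14 · 64/81 = 32/567; with total 89/378.
So P(r = 8 | data) = (32/567) / (89/378) = 64/267.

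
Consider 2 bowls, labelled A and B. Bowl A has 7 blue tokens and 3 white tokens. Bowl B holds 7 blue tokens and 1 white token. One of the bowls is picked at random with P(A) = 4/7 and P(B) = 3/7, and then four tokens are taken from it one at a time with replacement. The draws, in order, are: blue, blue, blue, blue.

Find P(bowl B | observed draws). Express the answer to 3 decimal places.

The likelihood of the observed sequence under each hypothesis: P(data | bowl A) = (7/10)(7/10)(7/10)(7/10) = 0.2401; P(data | bowl B) = (7/8)(7/8)(7/8)(7/8) = 0.58618.
Weighting by the prior gives 4/7 · 0.2401 = 0.1372, 3/7 · 0.58618 = 0.25122; with total 0.38842.
Therefore the posterior P(bowl B | data) = (0.25122) / (0.38842) = 0.64677.

0.647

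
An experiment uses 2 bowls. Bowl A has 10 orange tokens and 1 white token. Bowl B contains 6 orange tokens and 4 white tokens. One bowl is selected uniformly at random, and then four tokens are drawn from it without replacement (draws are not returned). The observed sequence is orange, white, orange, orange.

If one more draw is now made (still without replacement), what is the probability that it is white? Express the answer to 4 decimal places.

For each hypothesis, P(data | H) works out to: P(data | bowl A) = (10/11)(1/10)(9/9)(8/8) = 1/11; P(data | bowl B) = (6/10)(4/9)(5/8)(4/7) = 2/21.
Multiplying each by its prior: 1/2 · 1/11 = 1/22, 1/2 · 2/21 = 1/21; summing to 43/462.
The posterior is then P(bowl A | data) = 21/43, P(bowl B | data) = 22/43.
Averaging over the posterior, P(white next | data) = (0)(21/43) + (1/2)(22/43) = 11/43.

0.2558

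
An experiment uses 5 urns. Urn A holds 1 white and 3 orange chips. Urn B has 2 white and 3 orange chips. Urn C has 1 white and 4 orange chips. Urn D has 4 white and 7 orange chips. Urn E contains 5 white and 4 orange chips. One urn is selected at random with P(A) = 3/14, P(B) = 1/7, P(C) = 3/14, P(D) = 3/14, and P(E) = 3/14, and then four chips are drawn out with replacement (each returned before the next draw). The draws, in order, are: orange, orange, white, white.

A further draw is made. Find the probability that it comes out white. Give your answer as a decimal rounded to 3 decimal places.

Under each hypothesis, the probability of the observed sequence is: P(data | urn A) = (3/4)(3/4)(1/4)(1/4) = 0.035156; P(data | urn B) = (3/5)(3/5)(2/5)(2/5) = 0.0576; P(data | urn C) = (4/5)(4/5)(1/5)(1/5) = 0.0256; P(data | urn D) = (7/11)(7/11)(4/11)(4/11) = 0.053548; P(data | urn E) = (4/9)(4/9)(5/9)(5/9) = 0.060966.
Weighting by the prior gives 3/14 · 0.035156 = 0.0075335, 1/7 · 0.0576 = 0.0082286, 3/14 · 0.0256 = 0.0054857, 3/14 · 0.053548 = 0.011475, 3/14 · 0.060966 = 0.013064; summing to 0.045787.
Dividing through by the total gives posterior P(urn A | data) = 0.16453, P(urn B | data) = 0.17972, P(urn C | data) = 0.11981, P(urn D | data) = 0.25061, P(urn E | data) = 0.28533.
So P(white next | data) = Σ P(white next | H) P(H | data) = (1/4)(0.16453) + (2/5)(0.17972) + (1/5)(0.11981) + (4/11)(0.25061) + (5/9)(0.28533) = 0.38663.

0.387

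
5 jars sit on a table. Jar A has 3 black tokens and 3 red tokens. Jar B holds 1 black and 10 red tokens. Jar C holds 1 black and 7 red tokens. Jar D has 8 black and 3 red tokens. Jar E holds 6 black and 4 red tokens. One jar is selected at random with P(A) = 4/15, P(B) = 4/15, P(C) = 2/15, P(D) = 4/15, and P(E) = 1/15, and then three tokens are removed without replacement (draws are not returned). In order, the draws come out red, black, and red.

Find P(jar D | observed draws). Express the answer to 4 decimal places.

0.1286

Under each hypothesis, the probability of the observed sequence is: P(data | jar A) = (3/6)(3/5)(2/4) = 0.15; P(data | jar B) = (10/11)(1/10)(9/9) = 0.090909; P(data | jar C) = (7/8)(1/7)(6/6) = 0.125; P(data | jar D) = (3/11)(8/10)(2/9) = 0.048485; P(data | jar E) = (4/10)(6/9)(3/8) = 0.1.
Multiplying each by its prior: 4/15 · 0.15 = 0.04, 4/15 · 0.090909 = 0.024242, 2/15 · 0.125 = 0.016667, 4/15 · 0.048485 = 0.012929, 1/15 · 0.1 = 0.0066667; with total 0.10051.
By Bayes' rule, P(jar D | data) = (0.012929) / (0.10051) = 0.12864.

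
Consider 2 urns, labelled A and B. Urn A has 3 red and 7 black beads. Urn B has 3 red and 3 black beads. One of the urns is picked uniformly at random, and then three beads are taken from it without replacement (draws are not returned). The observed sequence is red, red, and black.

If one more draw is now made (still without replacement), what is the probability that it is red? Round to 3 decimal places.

Compute the likelihood of the observed sequence for each case: P(data | urn A) = (3/10)(2/9)(7/8) = 7/120; P(data | urn B) = (3/6)(2/5)(3/4) = 3/20.
Multiplying each by its prior: 1/2 · 7/120 = 7/240, 1/2 · 3/20 = 3/40; these sum to 5/48.
Dividing through by the total gives posterior P(urn A | data) = 7/25, P(urn B | data) = 18/25.
So P(red next | data) = Σ P(red next | H) P(H | data) = (1/7)(7/25) + (1/3)(18/25) = 7/25.

0.280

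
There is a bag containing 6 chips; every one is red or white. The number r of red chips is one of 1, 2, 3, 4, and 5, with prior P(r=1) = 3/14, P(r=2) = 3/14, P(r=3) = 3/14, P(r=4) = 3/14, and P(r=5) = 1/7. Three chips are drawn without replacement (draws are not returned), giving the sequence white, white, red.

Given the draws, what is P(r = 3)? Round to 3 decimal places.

0.257

Compute the likelihood of the observed sequence for each case: P(data | r = 1) = (5/6)(4/5)(1/4) = 1/6; P(data | r = 2) = (4/6)(3/5)(2/4) = 1/5; P(data | r = 3) = (3/6)(2/5)(3/4) = 3/20; P(data | r = 4) = (2/6)(1/5)(4/4) = 1/15; P(data | r = 5) = (1/6)(0/5) = 0.
Multiplying each by its prior: 3/14 · 1/6 = 1/28, 3/14 · 1/5 = 3/70, 3/14 · 3/20 = 9/280, 3/14 · 1/15 = 1/70, 1/7 · 0 = 0; summing to 1/8.
By Bayes' rule, P(r = 3 | data) = (9/280) / (1/8) = 9/35.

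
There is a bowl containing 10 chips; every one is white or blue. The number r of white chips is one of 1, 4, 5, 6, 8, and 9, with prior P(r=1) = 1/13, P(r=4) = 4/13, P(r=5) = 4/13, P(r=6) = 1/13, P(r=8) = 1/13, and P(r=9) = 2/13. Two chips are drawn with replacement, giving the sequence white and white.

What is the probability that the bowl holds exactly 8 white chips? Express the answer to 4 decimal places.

The likelihood of the observed sequence under each hypothesis: P(data | r = 1) = (1/10)(1/10) = 0.01; P(data | r = 4) = (4/10)(4/10) = 0.16; P(data | r = 5) = (5/10)(5/10) = 0.25; P(data | r = 6) = (6/10)(6/10) = 0.36; P(data | r = 8) = (8/10)(8/10) = 0.64; P(data | r = 9) = (9/10)(9/10) = 0.81.
Multiplying each by its prior: 1/13 · 0.01 = 0.00076923, 4/13 · 0.16 = 0.049231, 4/13 · 0.25 = 0.076923, 1/13 · 0.36 = 0.027692, 1/13 · 0.64 = 0.049231, 2/13 · 0.81 = 0.12462; these sum to 0.32846.
By Bayes' rule, P(r = 8 | data) = (0.049231) / (0.32846) = 0.14988.

0.1499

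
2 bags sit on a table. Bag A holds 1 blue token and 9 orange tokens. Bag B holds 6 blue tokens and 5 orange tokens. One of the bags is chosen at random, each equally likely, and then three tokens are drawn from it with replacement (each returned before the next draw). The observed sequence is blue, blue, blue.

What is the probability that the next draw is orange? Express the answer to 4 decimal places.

Compute the likelihood of the observed sequence for each case: P(data | bag A) = (1/10)(1/10)(1/10) = 0.001; P(data | bag B) = (6/11)(6/11)(6/11) = 0.16228.
Weighting by the prior gives 1/2 · 0.001 = 0.0005, 1/2 · 0.16228 = 0.081142; these sum to 0.081642.
Dividing through by the total gives posterior P(bag A | data) = 0.0061243, P(bag B | data) = 0.99388.
So P(orange next | data) = Σ P(orange next | H) P(H | data) = (9/10)(0.0061243) + (5/11)(0.99388) = 0.45727.

0.4573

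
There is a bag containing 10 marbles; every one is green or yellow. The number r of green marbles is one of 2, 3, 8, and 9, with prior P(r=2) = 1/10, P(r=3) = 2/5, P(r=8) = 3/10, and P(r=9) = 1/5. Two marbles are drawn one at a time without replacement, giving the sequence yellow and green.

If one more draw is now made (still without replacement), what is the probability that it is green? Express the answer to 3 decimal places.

0.500

Under each hypothesis, the probability of the observed sequence is: P(data | r = 2) = (8/10)(2/9) = 8/45; P(data | r = 3) = (7/10)(3/9) = 7/30; P(data | r = 8) = (2/10)(8/9) = 8/45; P(data | r = 9) = (1/10)(9/9) = 1/10.
Weighting by the prior gives 1/10 · 8/45 = 4/225, 2/5 · 7/30 = 7/75, 3/10 · 8/45 = 4/75, 1/5 · 1/10 = 1/50; with total 83/450.
The posterior is then P(r = 2 | data) = 8/83, P(r = 3 | data) = 42/83, P(r = 8 | data) = 24/83, P(r = 9 | data) = 9/83.
Averaging over the posterior, P(green next | data) = (1/8)(8/83) + (1/4)(42/83) + (7/8)(24/83) + (1)(9/83) = 1/2.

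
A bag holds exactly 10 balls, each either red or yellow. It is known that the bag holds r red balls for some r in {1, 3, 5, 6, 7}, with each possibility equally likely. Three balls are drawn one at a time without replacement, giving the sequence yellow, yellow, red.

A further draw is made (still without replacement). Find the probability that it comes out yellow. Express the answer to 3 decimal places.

0.562

Compute the likelihood of the observed sequence for each case: P(data | r = 1) = (9/10)(8/9)(1/8) = 1/10; P(data | r = 3) = (7/10)(6/9)(3/8) = 7/40; P(data | r = 5) = (5/10)(4/9)(5/8) = 5/36; P(data | r = 6) = (4/10)(3/9)(6/8) = 1/10; P(data | r = 7) = (3/10)(2/9)(7/8) = 7/120.
The prior-weighted likelihoods are 1/5 · 1/10 = 1/50, 1/5 · 7/40 = 7/200, 1/5 · 5/36 = 1/36, 1/5 · 1/10 = 1/50, 1/5 · 7/120 = 7/600; summing to 103/900.
The posterior is then P(r = 1 | data) = 18/103, P(r = 3 | data) = 63/206, P(r = 5 | data) = 25/103, P(r = 6 | data) = 18/103, P(r = 7 | data) = 21/206.
Averaging over the posterior, P(yellow next | data) = (1)(18/103) + (5/7)(63/206) + (3/7)(25/103) + (2/7)(18/103) + (1/7)(21/206) = 405/721.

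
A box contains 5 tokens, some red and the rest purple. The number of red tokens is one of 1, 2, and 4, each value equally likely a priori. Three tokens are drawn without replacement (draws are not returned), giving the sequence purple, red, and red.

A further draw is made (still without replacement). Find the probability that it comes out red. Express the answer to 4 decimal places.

0.6667

For each hypothesis, P(data | H) works out to: P(data | r = 1) = (4/5)(1/4)(0/3) = 0; P(data | r = 2) = (3/5)(2/4)(1/3) = 1/10; P(data | r = 4) = (1/5)(4/4)(3/3) = 1/5.
The prior-weighted likelihoods are 1/3 · 0 = 0, 1/3 · 1/10 = 1/30, 1/3 · 1/5 = 1/15; summing to 1/10.
The posterior is then P(r = 1 | data) = 0, P(r = 2 | data) = 1/3, P(r = 4 | data) = 2/3.
So P(red next | data) = Σ P(red next | H) P(H | data) = (0)(1/3) + (1)(2/3) = 2/3.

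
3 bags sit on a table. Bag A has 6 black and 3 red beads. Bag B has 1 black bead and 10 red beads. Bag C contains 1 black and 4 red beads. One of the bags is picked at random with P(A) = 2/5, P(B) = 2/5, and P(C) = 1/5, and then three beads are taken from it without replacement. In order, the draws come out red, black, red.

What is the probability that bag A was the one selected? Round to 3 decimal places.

For each hypothesis, P(data | H) works out to: P(data | bag A) = (3/9)(6/8)(2/7) = 0.071429; P(data | bag B) = (10/11)(1/10)(9/9) = 0.090909; P(data | bag C) = (4/5)(1/4)(3/3) = 0.2.
The prior-weighted likelihoods are 2/5 · 0.071429 = 0.028571, 2/5 · 0.090909 = 0.036364, 1/5 · 0.2 = 0.04; summing to 0.10494.
Hence P(bag A | data) = (0.028571) / (0.10494) = 0.27228.

0.272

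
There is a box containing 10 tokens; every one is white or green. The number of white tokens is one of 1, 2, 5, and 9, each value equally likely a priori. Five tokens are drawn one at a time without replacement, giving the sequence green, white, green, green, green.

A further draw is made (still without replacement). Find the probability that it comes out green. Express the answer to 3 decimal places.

The likelihood of the observed sequence under each hypothesis: P(data | r = 1) = (9/10)(1/9)(8/8)(7/7)(6/6) = 0.1; P(data | r = 2) = (8/10)(2/9)(7/8)(6/7)(5/6) = 0.11111; P(data | r = 5) = (5/10)(5/9)(4/8)(3/7)(2/6) = 0.019841; P(data | r = 9) = (1/10)(9/9)(0/8) = 0.
The prior-weighted likelihoods are 1/4 · 0.1 = 0.025, 1/4 · 0.11111 = 0.027778, 1/4 · 0.019841 = 0.0049603, 1/4 · 0 = 0; with total 0.057738.
The posterior is then P(r = 1 | data) = 0.43299, P(r = 2 | data) = 0.4811, P(r = 5 | data) = 0.085911, P(r = 9 | data) = 0.
The predictive probability is P(green next | data) = (1)(0.43299) + (4/5)(0.4811) + (1/5)(0.085911) = 0.83505.

0.835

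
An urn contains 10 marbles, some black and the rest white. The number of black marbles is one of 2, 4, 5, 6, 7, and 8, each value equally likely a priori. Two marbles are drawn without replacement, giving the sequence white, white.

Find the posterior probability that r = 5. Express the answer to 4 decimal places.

0.1587

For each hypothesis, P(data | H) works out to: P(data | r = 2) = (8/10)(7/9) = 28/45; P(data | r = 4) = (6/10)(5/9) = 1/3; P(data | r = 5) = (5/10)(4/9) = 2/9; P(data | r = 6) = (4/10)(3/9) = 2/15; P(data | r = 7) = (3/10)(2/9) = 1/15; P(data | r = 8) = (2/10)(1/9) = 1/45.
Weighting by the prior gives 1/6 · 28/45 = 14/135, 1/6 · 1/3 = 1/18, 1/6 · 2/9 = 1/27, 1/6 · 2/15 = 1/45, 1/6 · 1/15 = 1/90, 1/6 · 1/45 = 1/270; summing to 7/30.
Therefore the posterior P(r = 5 | data) = (1/27) / (7/30) = 10/63.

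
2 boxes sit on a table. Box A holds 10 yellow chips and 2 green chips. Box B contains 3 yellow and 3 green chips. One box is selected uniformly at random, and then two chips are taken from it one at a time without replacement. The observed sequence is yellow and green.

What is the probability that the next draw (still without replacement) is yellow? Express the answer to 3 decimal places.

0.634

For each hypothesis, P(data | H) works out to: P(data | box A) = (10/12)(2/11) = 5/33; P(data | box B) = (3/6)(3/5) = 3/10.
Weighting by the prior gives 1/2 · 5/33 = 5/66, 1/2 · 3/10 = 3/20; summing to 149/660.
Dividing through by the total gives posterior P(box A | data) = 50/149, P(box B | data) = 99/149.
Averaging over the posterior, P(yellow next | data) = (9/10)(50/149) + (1/2)(99/149) = 189/298.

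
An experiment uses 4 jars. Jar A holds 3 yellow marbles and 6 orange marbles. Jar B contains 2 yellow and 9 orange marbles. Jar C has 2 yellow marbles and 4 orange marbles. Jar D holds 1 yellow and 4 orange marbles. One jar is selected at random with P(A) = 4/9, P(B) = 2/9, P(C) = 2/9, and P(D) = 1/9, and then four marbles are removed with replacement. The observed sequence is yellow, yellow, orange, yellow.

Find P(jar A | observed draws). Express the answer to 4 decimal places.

0.6008

For each hypothesis, P(data | H) works out to: P(data | jar A) = (3/9)(3/9)(6/9)(3/9) = 0.024691; P(data | jar B) = (2/11)(2/11)(9/11)(2/11) = 0.0049177; P(data | jar C) = (2/6)(2/6)(4/6)(2/6) = 0.024691; P(data | jar D) = (1/5)(1/5)(4/5)(1/5) = 0.0064.
Weighting by the prior gives 4/9 · 0.024691 = 0.010974, 2/9 · 0.0049177 = 0.0010928, 2/9 · 0.024691 = 0.005487, 1/9 · 0.0064 = 0.00071111; with total 0.018265.
So P(jar A | data) = (0.010974) / (0.018265) = 0.60082.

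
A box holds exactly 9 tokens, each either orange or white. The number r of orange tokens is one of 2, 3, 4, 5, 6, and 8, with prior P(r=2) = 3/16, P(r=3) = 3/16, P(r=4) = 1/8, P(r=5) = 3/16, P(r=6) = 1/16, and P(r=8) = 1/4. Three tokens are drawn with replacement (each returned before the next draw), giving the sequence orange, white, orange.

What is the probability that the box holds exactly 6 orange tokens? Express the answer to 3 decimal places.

For each hypothesis, P(data | H) works out to: P(data | r = 2) = (2/9)(7/9)(2/9) = 0.038409; P(data | r = 3) = (3/9)(6/9)(3/9) = 0.074074; P(data | r = 4) = (4/9)(5/9)(4/9) = 0.10974; P(data | r = 5) = (5/9)(4/9)(5/9) = 0.13717; P(data | r = 6) = (6/9)(3/9)(6/9) = 0.14815; P(data | r = 8) = (8/9)(1/9)(8/9) = 0.087791.
Weighting by the prior gives 3/16 · 0.038409 = 0.0072016, 3/16 · 0.074074 = 0.013889, 1/8 · 0.10974 = 0.013717, 3/16 · 0.13717 = 0.02572, 1/16 · 0.14815 = 0.0092593, 1/4 · 0.087791 = 0.021948; with total 0.091735.
Therefore the posterior P(r = 6 | data) = (0.0092593) / (0.091735) = 0.10093.

0.101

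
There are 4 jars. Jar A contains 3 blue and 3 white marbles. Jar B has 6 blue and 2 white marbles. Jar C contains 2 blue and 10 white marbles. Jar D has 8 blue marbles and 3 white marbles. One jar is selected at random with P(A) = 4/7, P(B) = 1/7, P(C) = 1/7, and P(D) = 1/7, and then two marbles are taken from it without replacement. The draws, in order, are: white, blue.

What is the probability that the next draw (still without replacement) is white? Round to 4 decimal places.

0.4600

The likelihood of the observed sequence under each hypothesis: P(data | jar A) = (3/6)(3/5) = 0.3; P(data | jar B) = (2/8)(6/7) = 0.21429; P(data | jar C) = (10/12)(2/11) = 0.15152; P(data | jar D) = (3/11)(8/10) = 0.21818.
The prior-weighted likelihoods are 4/7 · 0.3 = 0.17143, 1/7 · 0.21429 = 0.030612, 1/7 · 0.15152 = 0.021645, 1/7 · 0.21818 = 0.031169; these sum to 0.25485.
Dividing through by the total gives posterior P(jar A | data) = 0.67265, P(jar B | data) = 0.12012, P(jar C | data) = 0.084931, P(jar D | data) = 0.1223.
So P(white next | data) = Σ P(white next | H) P(H | data) = (1/2)(0.67265) + (1/6)(0.12012) + (9/10)(0.084931) + (2/9)(0.1223) = 0.45996.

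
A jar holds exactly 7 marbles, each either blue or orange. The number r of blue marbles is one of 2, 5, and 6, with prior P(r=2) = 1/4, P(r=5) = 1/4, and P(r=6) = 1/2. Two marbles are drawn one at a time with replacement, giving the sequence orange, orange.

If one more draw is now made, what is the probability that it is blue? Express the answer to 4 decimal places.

0.3779

Under each hypothesis, the probability of the observed sequence is: P(data | r = 2) = (5/7)(5/7) = 25/49; P(data | r = 5) = (2/7)(2/7) = 4/49; P(data | r = 6) = (1/7)(1/7) = 1/49.
The prior-weighted likelihoods are 1/4 · 25/49 = 25/196, 1/4 · 4/49 = 1/49, 1/2 · 1/49 = 1/98; with total 31/196.
Normalising, the posterior is P(r = 2 | data) = 25/31, P(r = 5 | data) = 4/31, P(r = 6 | data) = 2/31.
Averaging over the posterior, P(blue next | data) = (2/7)(25/31) + (5/7)(4/31) + (6/7)(2/31) = 82/217.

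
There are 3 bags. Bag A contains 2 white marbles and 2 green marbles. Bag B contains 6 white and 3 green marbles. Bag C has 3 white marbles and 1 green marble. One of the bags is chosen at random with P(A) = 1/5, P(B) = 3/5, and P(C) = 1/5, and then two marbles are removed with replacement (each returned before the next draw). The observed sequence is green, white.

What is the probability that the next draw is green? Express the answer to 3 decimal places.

0.357

Under each hypothesis, the probability of the observed sequence is: P(data | bag A) = (2/4)(2/4) = 1/4; P(data | bag B) = (3/9)(6/9) = 2/9; P(data | bag C) = (1/4)(3/4) = 3/16.
Multiplying each by its prior: 1/5 · 1/4 = 1/20, 3/5 · 2/9 = 2/15, 1/5 · 3/16 = 3/80; summing to 53/240.
Normalising, the posterior is P(bag A | data) = 12/53, P(bag B | data) = 32/53, P(bag C | data) = 9/53.
The predictive probability is P(green next | data) = (1/2)(12/53) + (1/3)(32/53) + (1/4)(9/53) = 227/636.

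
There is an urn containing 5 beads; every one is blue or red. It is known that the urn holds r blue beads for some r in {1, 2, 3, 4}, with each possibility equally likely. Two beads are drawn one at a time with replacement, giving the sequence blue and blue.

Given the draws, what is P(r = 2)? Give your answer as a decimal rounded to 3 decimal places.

0.133

The likelihood of the observed sequence under each hypothesis: P(data | r = 1) = (1/5)(1/5) = 1/25; P(data | r = 2) = (2/5)(2/5) = 4/25; P(data | r = 3) = (3/5)(3/5) = 9/25; P(data | r = 4) = (4/5)(4/5) = 16/25.
The prior-weighted likelihoods are 1/4 · 1/25 = 1/100, 1/4 · 4/25 = 1/25, 1/4 · 9/25 = 9/100, 1/4 · 16/25 = 4/25; with total 3/10.
By Bayes' rule, P(r = 2 | data) = (1/25) / (3/10) = 2/15.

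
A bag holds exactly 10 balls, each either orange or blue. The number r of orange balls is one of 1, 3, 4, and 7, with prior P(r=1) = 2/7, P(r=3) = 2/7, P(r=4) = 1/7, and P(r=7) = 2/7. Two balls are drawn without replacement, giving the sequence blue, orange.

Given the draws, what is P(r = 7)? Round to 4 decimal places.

0.3333

Under each hypothesis, the probability of the observed sequence is: P(data | r = 1) = (9/10)(1/9) = 1/10; P(data | r = 3) = (7/10)(3/9) = 7/30; P(data | r = 4) = (6/10)(4/9) = 4/15; P(data | r = 7) = (3/10)(7/9) = 7/30.
Weighting by the prior gives 2/7 · 1/10 = 1/35, 2/7 · 7/30 = 1/15, 1/7 · 4/15 = 4/105, 2/7 · 7/30 = 1/15; these sum to 1/5.
Hence P(r = 7 | data) = (1/15) / (1/5) = 1/3.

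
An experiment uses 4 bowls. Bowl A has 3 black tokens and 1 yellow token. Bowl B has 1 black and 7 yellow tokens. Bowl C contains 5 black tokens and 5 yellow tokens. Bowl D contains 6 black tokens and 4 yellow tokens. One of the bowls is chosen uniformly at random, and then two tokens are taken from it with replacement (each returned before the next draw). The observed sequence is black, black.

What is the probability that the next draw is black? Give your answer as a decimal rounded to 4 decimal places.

Compute the likelihood of the observed sequence for each case: P(data | bowl A) = (3/4)(3/4) = 0.5625; P(data | bowl B) = (1/8)(1/8) = 0.015625; P(data | bowl C) = (5/10)(5/10) = 0.25; P(data | bowl D) = (6/10)(6/10) = 0.36.
The prior-weighted likelihoods are 1/4 · 0.5625 = 0.14062, 1/4 · 0.015625 = 0.0039062, 1/4 · 0.25 = 0.0625, 1/4 · 0.36 = 0.09; summing to 0.29703.
The posterior is then P(bowl A | data) = 0.47344, P(bowl B | data) = 0.013151, P(bowl C | data) = 0.21042, P(bowl D | data) = 0.303.
So P(black next | data) = Σ P(black next | H) P(H | data) = (3/4)(0.47344) + (1/8)(0.013151) + (1/2)(0.21042) + (3/5)(0.303) = 0.64373.

0.6437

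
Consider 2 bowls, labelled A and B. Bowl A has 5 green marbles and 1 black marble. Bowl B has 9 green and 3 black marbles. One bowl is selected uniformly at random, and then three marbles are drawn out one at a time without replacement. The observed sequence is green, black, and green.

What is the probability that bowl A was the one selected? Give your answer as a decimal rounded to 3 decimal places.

0.505

Compute the likelihood of the observed sequence for each case: P(data | bowl A) = (5/6)(1/5)(4/4) = 1/6; P(data | bowl B) = (9/12)(3/11)(8/10) = 9/55.
Weighting by the prior gives 1/2 · 1/6 = 1/12, 1/2 · 9/55 = 9/110; with total 109/660.
Therefore the posterior P(bowl A | data) = (1/12) / (109/660) = 55/109.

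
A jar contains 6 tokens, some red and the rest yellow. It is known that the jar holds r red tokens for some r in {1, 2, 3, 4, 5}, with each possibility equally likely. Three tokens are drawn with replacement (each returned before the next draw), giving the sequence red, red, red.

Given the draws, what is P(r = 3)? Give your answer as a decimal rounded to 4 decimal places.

0.1200

Compute the likelihood of the observed sequence for each case: P(data | r = 1) = (1/6)(1/6)(1/6) = 0.0046296; P(data | r = 2) = (2/6)(2/6)(2/6) = 0.037037; P(data | r = 3) = (3/6)(3/6)(3/6) = 0.125; P(data | r = 4) = (4/6)(4/6)(4/6) = 0.2963; P(data | r = 5) = (5/6)(5/6)(5/6) = 0.5787.
Weighting by the prior gives 1/5 · 0.0046296 = 0.00092593, 1/5 · 0.037037 = 0.0074074, 1/5 · 0.125 = 0.025, 1/5 · 0.2963 = 0.059259, 1/5 · 0.5787 = 0.11574; summing to 0.20833.
Therefore the posterior P(r = 3 | data) = (0.025) / (0.20833) = 0.12.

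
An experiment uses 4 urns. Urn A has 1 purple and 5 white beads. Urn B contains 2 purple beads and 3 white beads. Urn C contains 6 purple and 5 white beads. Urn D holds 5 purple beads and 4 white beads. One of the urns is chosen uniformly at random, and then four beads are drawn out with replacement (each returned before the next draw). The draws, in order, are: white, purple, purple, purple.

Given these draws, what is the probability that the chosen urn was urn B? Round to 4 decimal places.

For each hypothesis, P(data | H) works out to: P(data | urn A) = (5/6)(1/6)(1/6)(1/6) = 0.003858; P(data | urn B) = (3/5)(2/5)(2/5)(2/5) = 0.0384; P(data | urn C) = (5/11)(6/11)(6/11)(6/11) = 0.073765; P(data | urn D) = (4/9)(5/9)(5/9)(5/9) = 0.076208.
The prior-weighted likelihoods are 1/4 · 0.003858 = 0.00096451, 1/4 · 0.0384 = 0.0096, 1/4 · 0.073765 = 0.018441, 1/4 · 0.076208 = 0.019052; these sum to 0.048058.
So P(urn B | data) = (0.0096) / (0.048058) = 0.19976.

0.1998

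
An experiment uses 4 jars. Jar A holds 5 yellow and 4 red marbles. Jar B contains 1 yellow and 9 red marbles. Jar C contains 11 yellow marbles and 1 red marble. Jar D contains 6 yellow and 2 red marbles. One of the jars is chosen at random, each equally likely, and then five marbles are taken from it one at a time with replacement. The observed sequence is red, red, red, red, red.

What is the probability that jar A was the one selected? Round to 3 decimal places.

0.028

Under each hypothesis, the probability of the observed sequence is: P(data | jar A) = (4/9)(4/9)(4/9)(4/9)(4/9) = 0.017342; P(data | jar B) = (9/10)(9/10)(9/10)(9/10)(9/10) = 0.59049; P(data | jar C) = (1/12)(1/12)(1/12)(1/12)(1/12) = 4.0188e-06; P(data | jar D) = (2/8)(2/8)(2/8)(2/8)(2/8) = 0.00097656.
Multiplying each by its prior: 1/4 · 0.017342 = 0.0043354, 1/4 · 0.59049 = 0.14762, 1/4 · 4.0188e-06 = 1.0047e-06, 1/4 · 0.00097656 = 0.00024414; with total 0.1522.
By Bayes' rule, P(jar A | data) = (0.0043354) / (0.1522) = 0.028484.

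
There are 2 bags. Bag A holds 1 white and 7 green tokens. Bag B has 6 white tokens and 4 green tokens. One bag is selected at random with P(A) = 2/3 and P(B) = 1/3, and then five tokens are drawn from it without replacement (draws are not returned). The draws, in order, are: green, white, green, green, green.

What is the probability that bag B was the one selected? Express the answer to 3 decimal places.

0.019

For each hypothesis, P(data | H) works out to: P(data | bag A) = (7/8)(1/7)(6/6)(5/5)(4/4) = 0.125; P(data | bag B) = (4/10)(6/9)(3/8)(2/7)(1/6) = 0.0047619.
The prior-weighted likelihoods are 2/3 · 0.125 = 0.083333, 1/3 · 0.0047619 = 0.0015873; with total 0.084921.
By Bayes' rule, P(bag B | data) = (0.0015873) / (0.084921) = 0.018692.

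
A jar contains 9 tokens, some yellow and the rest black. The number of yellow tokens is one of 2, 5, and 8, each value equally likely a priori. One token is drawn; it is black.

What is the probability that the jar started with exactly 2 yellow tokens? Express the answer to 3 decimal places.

0.583

The likelihood of this draw under each hypothesis: P(data | r = 2) = (7/9) = 7/9; P(data | r = 5) = (4/9) = 4/9; P(data | r = 8) = (1/9) = 1/9.
Multiplying each by its prior: 1/3 · 7/9 = 7/27, 1/3 · 4/9 = 4/27, 1/3 · 1/9 = 1/27; with total 4/9.
So P(r = 2 | data) = (7/27) / (4/9) = 7/12.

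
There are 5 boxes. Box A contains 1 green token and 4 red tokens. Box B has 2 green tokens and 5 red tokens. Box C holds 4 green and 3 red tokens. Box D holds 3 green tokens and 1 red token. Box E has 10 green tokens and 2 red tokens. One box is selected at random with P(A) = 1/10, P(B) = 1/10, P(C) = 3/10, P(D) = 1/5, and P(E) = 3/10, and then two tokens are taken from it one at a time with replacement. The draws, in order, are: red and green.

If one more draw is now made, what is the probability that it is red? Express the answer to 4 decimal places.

Under each hypothesis, the probability of the observed sequence is: P(data | box A) = (4/5)(1/5) = 0.16; P(data | box B) = (5/7)(2/7) = 0.20408; P(data | box C) = (3/7)(4/7) = 0.2449; P(data | box D) = (1/4)(3/4) = 0.1875; P(data | box E) = (2/12)(10/12) = 0.13889.
Weighting by the prior gives 1/10 · 0.16 = 0.016, 1/10 · 0.20408 = 0.020408, 3/10 · 0.2449 = 0.073469, 1/5 · 0.1875 = 0.0375, 3/10 · 0.13889 = 0.041667; summing to 0.18904.
Normalising, the posterior is P(box A | data) = 0.084636, P(box B | data) = 0.10795, P(box C | data) = 0.38864, P(box D | data) = 0.19837, P(box E | data) = 0.22041.
The predictive probability is P(red next | data) = (4/5)(0.084636) + (5/7)(0.10795) + (3/7)(0.38864) + (1/4)(0.19837) + (1/6)(0.22041) = 0.3977.

0.3977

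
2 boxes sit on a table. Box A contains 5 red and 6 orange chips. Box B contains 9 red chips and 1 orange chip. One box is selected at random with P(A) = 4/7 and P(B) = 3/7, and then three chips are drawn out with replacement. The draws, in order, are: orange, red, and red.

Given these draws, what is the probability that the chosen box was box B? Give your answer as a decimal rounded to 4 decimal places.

0.3503

For each hypothesis, P(data | H) works out to: P(data | box A) = (6/11)(5/11)(5/11) = 0.1127; P(data | box B) = (1/10)(9/10)(9/10) = 0.081.
The prior-weighted likelihoods are 4/7 · 0.1127 = 0.064398, 3/7 · 0.081 = 0.034714; these sum to 0.099113.
Therefore the posterior P(box B | data) = (0.034714) / (0.099113) = 0.35025.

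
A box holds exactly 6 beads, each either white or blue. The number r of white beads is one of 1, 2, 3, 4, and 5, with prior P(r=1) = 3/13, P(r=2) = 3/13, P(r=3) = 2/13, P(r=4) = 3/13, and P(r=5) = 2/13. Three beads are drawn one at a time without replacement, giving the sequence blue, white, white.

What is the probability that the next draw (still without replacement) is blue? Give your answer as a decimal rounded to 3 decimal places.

The likelihood of the observed sequence under each hypothesis: P(data | r = 1) = (5/6)(1/5)(0/4) = 0; P(data | r = 2) = (4/6)(2/5)(1/4) = 1/15; P(data | r = 3) = (3/6)(3/5)(2/4) = 3/20; P(data | r = 4) = (2/6)(4/5)(3/4) = 1/5; P(data | r = 5) = (1/6)(5/5)(4/4) = 1/6.
Multiplying each by its prior: 3/13 · 0 = 0, 3/13 · 1/15 = 1/65, 2/13 · 3/20 = 3/130, 3/13 · 1/5 = 3/65, 2/13 · 1/6 = 1/39; summing to 43/390.
The posterior is then P(r = 1 | data) = 0, P(r = 2 | data) = 6/43, P(r = 3 | data) = 9/43, P(r = 4 | data) = 18/43, P(r = 5 | data) = 10/43.
So P(blue next | data) = Σ P(blue next | H) P(H | data) = (1)(6/43) + (2/3)(9/43) + (1/3)(18/43) + (0)(10/43) = 18/43.

0.419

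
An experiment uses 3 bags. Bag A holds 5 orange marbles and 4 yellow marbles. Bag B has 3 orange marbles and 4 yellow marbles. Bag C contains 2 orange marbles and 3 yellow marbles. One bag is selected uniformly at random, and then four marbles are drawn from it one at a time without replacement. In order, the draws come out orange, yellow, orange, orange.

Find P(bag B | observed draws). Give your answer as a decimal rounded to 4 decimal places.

Under each hypothesis, the probability of the observed sequence is: P(data | bag A) = (5/9)(4/8)(4/7)(3/6) = 5/63; P(data | bag B) = (3/7)(4/6)(2/5)(1/4) = 1/35; P(data | bag C) = (2/5)(3/4)(1/3)(0/2) = 0.
The prior-weighted likelihoods are 1/3 · 5/63 = 5/189, 1/3 · 1/35 = 1/105, 1/3 · 0 = 0; these sum to 34/945.
By Bayes' rule, P(bag B | data) = (1/105) / (34/945) = 9/34.

0.2647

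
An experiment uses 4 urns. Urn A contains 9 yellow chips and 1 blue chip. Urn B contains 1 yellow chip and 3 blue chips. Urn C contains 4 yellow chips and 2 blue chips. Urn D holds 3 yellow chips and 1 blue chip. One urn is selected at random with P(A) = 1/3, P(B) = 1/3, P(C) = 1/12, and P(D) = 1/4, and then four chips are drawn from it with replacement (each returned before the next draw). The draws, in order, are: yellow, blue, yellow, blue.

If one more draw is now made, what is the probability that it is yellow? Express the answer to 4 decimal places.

0.5378

Under each hypothesis, the probability of the observed sequence is: P(data | urn A) = (9/10)(1/10)(9/10)(1/10) = 0.0081; P(data | urn B) = (1/4)(3/4)(1/4)(3/4) = 0.035156; P(data | urn C) = (4/6)(2/6)(4/6)(2/6) = 0.049383; P(data | urn D) = (3/4)(1/4)(3/4)(1/4) = 0.035156.
Multiplying each by its prior: 1/3 · 0.0081 = 0.0027, 1/3 · 0.035156 = 0.011719, 1/12 · 0.049383 = 0.0041152, 1/4 · 0.035156 = 0.0087891; these sum to 0.027323.
Dividing through by the total gives posterior P(urn A | data) = 0.098818, P(urn B | data) = 0.4289, P(urn C | data) = 0.15061, P(urn D | data) = 0.32167.
The predictive probability is P(yellow next | data) = (9/10)(0.098818) + (1/4)(0.4289) + (2/3)(0.15061) + (3/4)(0.32167) = 0.53782.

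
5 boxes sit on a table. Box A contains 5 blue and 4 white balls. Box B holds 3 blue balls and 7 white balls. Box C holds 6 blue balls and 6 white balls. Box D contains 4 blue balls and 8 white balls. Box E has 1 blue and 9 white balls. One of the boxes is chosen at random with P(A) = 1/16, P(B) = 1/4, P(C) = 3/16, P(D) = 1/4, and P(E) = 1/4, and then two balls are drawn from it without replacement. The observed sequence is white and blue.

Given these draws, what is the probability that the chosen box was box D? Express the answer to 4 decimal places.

0.2853

Compute the likelihood of the observed sequence for each case: P(data | box A) = (4/9)(5/8) = 0.27778; P(data | box B) = (7/10)(3/9) = 0.23333; P(data | box C) = (6/12)(6/11) = 0.27273; P(data | box D) = (8/12)(4/11) = 0.24242; P(data | box E) = (9/10)(1/9) = 0.1.
The prior-weighted likelihoods are 1/16 · 0.27778 = 0.017361, 1/4 · 0.23333 = 0.058333, 3/16 · 0.27273 = 0.051136, 1/4 · 0.24242 = 0.060606, 1/4 · 0.1 = 0.025; summing to 0.21244.
Hence P(box D | data) = (0.060606) / (0.21244) = 0.28529.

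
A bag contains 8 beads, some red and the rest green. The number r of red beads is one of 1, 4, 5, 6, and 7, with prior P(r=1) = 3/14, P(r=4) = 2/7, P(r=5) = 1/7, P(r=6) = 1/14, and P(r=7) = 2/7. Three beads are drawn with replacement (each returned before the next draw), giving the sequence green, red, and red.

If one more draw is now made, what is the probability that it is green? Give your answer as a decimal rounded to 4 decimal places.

0.3527

The likelihood of the observed sequence under each hypothesis: P(data | r = 1) = (7/8)(1/8)(1/8) = 0.013672; P(data | r = 4) = (4/8)(4/8)(4/8) = 0.125; P(data | r = 5) = (3/8)(5/8)(5/8) = 0.14648; P(data | r = 6) = (2/8)(6/8)(6/8) = 0.14062; P(data | r = 7) = (1/8)(7/8)(7/8) = 0.095703.
The prior-weighted likelihoods are 3/14 · 0.013672 = 0.0029297, 2/7 · 0.125 = 0.035714, 1/7 · 0.14648 = 0.020926, 1/14 · 0.14062 = 0.010045, 2/7 · 0.095703 = 0.027344; with total 0.096959.
Normalising, the posterior is P(r = 1 | data) = 0.030216, P(r = 4 | data) = 0.36835, P(r = 5 | data) = 0.21583, P(r = 6 | data) = 0.1036, P(r = 7 | data) = 0.28201.
So P(green next | data) = Σ P(green next | H) P(H | data) = (7/8)(0.030216) + (1/2)(0.36835) + (3/8)(0.21583) + (1/4)(0.1036) + (1/8)(0.28201) = 0.3527.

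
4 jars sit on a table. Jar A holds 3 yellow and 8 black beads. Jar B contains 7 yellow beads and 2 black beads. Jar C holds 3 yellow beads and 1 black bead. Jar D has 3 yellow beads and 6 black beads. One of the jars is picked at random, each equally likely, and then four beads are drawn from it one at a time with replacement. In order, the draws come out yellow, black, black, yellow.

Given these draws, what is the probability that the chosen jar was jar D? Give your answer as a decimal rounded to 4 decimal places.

0.3212

Compute the likelihood of the observed sequence for each case: P(data | jar A) = (3/11)(8/11)(8/11)(3/11) = 0.039342; P(data | jar B) = (7/9)(2/9)(2/9)(7/9) = 0.029873; P(data | jar C) = (3/4)(1/4)(1/4)(3/4) = 0.035156; P(data | jar D) = (3/9)(6/9)(6/9)(3/9) = 0.049383.
Weighting by the prior gives 1/4 · 0.039342 = 0.0098354, 1/4 · 0.029873 = 0.0074684, 1/4 · 0.035156 = 0.0087891, 1/4 · 0.049383 = 0.012346; with total 0.038439.
So P(jar D | data) = (0.012346) / (0.038439) = 0.32118.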